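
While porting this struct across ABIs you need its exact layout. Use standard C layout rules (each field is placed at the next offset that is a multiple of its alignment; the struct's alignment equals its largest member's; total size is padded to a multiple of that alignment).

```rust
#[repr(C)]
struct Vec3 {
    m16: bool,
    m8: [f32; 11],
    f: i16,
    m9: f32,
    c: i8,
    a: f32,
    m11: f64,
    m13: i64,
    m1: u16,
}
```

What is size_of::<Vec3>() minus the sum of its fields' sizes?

0..1  m16  (1B, 1-aligned)
1..4  -- padding (3B)
4..48  m8  (44B, 4-aligned)
48..50  f  (2B, 2-aligned)
50..52  -- padding (2B)
52..56  m9  (4B, 4-aligned)
56..57  c  (1B, 1-aligned)
57..60  -- padding (3B)
60..64  a  (4B, 4-aligned)
64..72  m11  (8B, 8-aligned)
72..80  m13  (8B, 8-aligned)
80..82  m1  (2B, 2-aligned)
82..88  -- tail padding (6B)
sizeof = 88, alignof = 8
data bytes 74, size 88 → padding 14

14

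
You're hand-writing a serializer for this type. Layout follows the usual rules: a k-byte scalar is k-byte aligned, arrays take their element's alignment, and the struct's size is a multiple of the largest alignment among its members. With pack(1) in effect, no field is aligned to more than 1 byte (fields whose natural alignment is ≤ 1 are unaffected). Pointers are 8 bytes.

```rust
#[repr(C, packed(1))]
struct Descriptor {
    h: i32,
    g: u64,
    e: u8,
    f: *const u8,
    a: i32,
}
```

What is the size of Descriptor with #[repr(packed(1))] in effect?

25

@0: h [4B, align 1] → 4
@4: g [8B, align 1] → 12
@12: e [1B, align 1] → 13
@13: f [8B, align 1] → 21
@21: a [4B, align 1] → 25
size 25, align 1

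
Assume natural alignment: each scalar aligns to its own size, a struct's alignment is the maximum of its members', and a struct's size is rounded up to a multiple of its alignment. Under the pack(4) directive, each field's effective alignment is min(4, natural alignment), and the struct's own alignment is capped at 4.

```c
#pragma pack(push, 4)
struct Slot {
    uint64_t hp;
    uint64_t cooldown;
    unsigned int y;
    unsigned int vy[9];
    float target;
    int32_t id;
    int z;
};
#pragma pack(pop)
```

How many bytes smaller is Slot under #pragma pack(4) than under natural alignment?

natural layout:
  @0: hp [8B, align 8] → 8
  @8: cooldown [8B, align 8] → 16
  @16: y [4B, align 4] → 20
  @20: vy [36B, align 4] → 56
  @56: target [4B, align 4] → 60
  @60: id [4B, align 4] → 64
  @64: z [4B, align 4] → 68
  +4 tail pad (align 8)
  size 72, align 8
packed(4) layout:
  @0: hp [8B, align 4] → 8
  @8: cooldown [8B, align 4] → 16
  @16: y [4B, align 4] → 20
  @20: vy [36B, align 4] → 56
  @56: target [4B, align 4] → 60
  @60: id [4B, align 4] → 64
  @64: z [4B, align 4] → 68
  size 68, align 4
72 − 68 = 4

4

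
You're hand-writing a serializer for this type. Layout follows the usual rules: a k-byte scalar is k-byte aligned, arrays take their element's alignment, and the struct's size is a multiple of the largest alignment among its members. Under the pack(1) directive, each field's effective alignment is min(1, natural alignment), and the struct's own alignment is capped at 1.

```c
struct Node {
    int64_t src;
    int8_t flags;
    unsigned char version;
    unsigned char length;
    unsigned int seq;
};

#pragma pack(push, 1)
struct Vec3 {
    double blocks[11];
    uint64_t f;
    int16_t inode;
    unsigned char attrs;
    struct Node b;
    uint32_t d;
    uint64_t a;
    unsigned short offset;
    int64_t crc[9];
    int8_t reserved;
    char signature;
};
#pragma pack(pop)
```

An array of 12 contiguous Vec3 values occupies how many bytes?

Node: src at 0 (size 8, align 8) → ends 8; flags at 8 (size 1, align 1) → ends 9; version at 9 (size 1, align 1) → ends 10; length at 10 (size 1, align 1) → ends 11; pad 1 to align 4 for seq; seq at 12 (size 4, align 4) → ends 16; total 16 bytes, alignment 8
blocks at 0 (size 88, align 1) → ends 88
f at 88 (size 8, align 1) → ends 96
inode at 96 (size 2, align 1) → ends 98
attrs at 98 (size 1, align 1) → ends 99
b at 99 (size 16, align 1) → ends 115
d at 115 (size 4, align 1) → ends 119
a at 119 (size 8, align 1) → ends 127
offset at 127 (size 2, align 1) → ends 129
crc at 129 (size 72, align 1) → ends 201
reserved at 201 (size 1, align 1) → ends 202
signature at 202 (size 1, align 1) → ends 203
total 203 bytes, alignment 1
array of 12: 12 × 203 = 2436

2436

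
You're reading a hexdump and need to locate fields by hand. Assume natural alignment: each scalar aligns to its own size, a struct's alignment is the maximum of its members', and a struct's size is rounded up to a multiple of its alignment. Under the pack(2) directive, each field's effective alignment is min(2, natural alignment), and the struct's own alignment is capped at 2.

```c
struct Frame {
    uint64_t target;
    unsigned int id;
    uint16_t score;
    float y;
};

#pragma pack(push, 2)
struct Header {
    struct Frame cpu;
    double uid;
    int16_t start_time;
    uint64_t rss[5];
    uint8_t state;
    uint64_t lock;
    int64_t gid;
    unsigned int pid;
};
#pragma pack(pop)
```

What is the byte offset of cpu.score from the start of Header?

Frame: @0: target [8B, align 8] → 8; @8: id [4B, align 4] → 12; @12: score [2B, align 2] → 14; +2 pad (align 4); @16: y [4B, align 4] → 20; +4 tail pad (align 8); size 24, align 8
@0: cpu [24B, align 2] → 24
within Frame: score at 12
0 + 12 = 12

12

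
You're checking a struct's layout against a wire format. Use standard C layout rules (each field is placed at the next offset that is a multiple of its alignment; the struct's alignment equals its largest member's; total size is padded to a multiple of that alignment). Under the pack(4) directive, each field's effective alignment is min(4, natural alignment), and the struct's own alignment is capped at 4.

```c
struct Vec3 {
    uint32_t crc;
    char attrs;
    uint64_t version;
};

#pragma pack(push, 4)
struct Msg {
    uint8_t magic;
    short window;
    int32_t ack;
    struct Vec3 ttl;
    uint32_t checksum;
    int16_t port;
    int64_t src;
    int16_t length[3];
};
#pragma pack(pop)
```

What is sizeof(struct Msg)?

48

Vec3: @0: crc [4B, align 4] → 4; @4: attrs [1B, align 1] → 5; +3 pad (align 8); @8: version [8B, align 8] → 16; size 16, align 8
@0: magic [1B, align 1] → 1
+1 pad (align 2)
@2: window [2B, align 2] → 4
@4: ack [4B, align 4] → 8
@8: ttl [16B, align 4] → 24
@24: checksum [4B, align 4] → 28
@28: port [2B, align 2] → 30
+2 pad (align 4)
@32: src [8B, align 4] → 40
@40: length [6B, align 2] → 46
+2 tail pad (align 4)
size 48, align 4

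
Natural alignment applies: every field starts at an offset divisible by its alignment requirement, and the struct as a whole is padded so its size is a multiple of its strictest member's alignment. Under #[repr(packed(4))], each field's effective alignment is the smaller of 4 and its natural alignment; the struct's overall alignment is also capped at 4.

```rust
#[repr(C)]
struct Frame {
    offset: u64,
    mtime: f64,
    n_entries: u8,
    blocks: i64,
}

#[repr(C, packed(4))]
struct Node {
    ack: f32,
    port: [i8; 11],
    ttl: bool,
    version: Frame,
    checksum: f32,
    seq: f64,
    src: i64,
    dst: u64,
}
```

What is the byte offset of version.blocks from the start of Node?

Frame: offset at 0 (size 8, align 8) → ends 8; mtime at 8 (size 8, align 8) → ends 16; n_entries at 16 (size 1, align 1) → ends 17; pad 7 to align 8 for blocks; blocks at 24 (size 8, align 8) → ends 32; total 32 bytes, alignment 8
ack at 0 (size 4, align 4) → ends 4
port at 4 (size 11, align 1) → ends 15
ttl at 15 (size 1, align 1) → ends 16
version at 16 (size 32, align 4) → ends 48
within Frame: blocks at 24
16 + 24 = 40

40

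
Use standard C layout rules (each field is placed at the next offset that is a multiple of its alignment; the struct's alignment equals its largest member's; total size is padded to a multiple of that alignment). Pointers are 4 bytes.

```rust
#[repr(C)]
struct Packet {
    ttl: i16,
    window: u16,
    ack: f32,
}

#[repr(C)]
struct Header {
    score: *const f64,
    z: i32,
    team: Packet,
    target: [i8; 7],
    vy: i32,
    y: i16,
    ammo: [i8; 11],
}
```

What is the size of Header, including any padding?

Packet: ttl at 0 (size 2, align 2) → ends 2; window at 2 (size 2, align 2) → ends 4; ack at 4 (size 4, align 4) → ends 8; total 8 bytes, alignment 4
score at 0 (size 4, align 4) → ends 4
z at 4 (size 4, align 4) → ends 8
team at 8 (size 8, align 4) → ends 16
target at 16 (size 7, align 1) → ends 23
pad 1 to align 4 for vy
vy at 24 (size 4, align 4) → ends 28
y at 28 (size 2, align 2) → ends 30
ammo at 30 (size 11, align 1) → ends 41
tail pad 3 to reach multiple of 4
total 44 bytes, alignment 4

44 bytes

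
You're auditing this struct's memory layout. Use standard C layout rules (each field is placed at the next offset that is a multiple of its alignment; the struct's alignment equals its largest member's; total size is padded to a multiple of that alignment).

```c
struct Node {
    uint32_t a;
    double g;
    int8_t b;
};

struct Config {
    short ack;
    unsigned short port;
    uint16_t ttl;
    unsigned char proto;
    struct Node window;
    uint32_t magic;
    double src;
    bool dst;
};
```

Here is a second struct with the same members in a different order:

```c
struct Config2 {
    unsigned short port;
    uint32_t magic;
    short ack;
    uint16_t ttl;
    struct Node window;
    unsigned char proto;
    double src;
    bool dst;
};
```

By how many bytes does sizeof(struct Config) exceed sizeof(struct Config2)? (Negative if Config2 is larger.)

-8

Node: @0: a [4B, align 4] → 4; +4 pad (align 8); @8: g [8B, align 8] → 16; @16: b [1B, align 1] → 17; +7 tail pad (align 8); size 24, align 8
@0: ack [2B, align 2] → 2
@2: port [2B, align 2] → 4
@4: ttl [2B, align 2] → 6
@6: proto [1B, align 1] → 7
+1 pad (align 8)
@8: window [24B, align 8] → 32
@32: magic [4B, align 4] → 36
+4 pad (align 8)
@40: src [8B, align 8] → 48
@48: dst [1B, align 1] → 49
+7 tail pad (align 8)
size 56, align 8
— Config2 —
@0: port [2B, align 2] → 2
+2 pad (align 4)
@4: magic [4B, align 4] → 8
@8: ack [2B, align 2] → 10
@10: ttl [2B, align 2] → 12
+4 pad (align 8)
@16: window [24B, align 8] → 40
@40: proto [1B, align 1] → 41
+7 pad (align 8)
@48: src [8B, align 8] → 56
@56: dst [1B, align 1] → 57
+7 tail pad (align 8)
size 64, align 8
56 − 64 = -8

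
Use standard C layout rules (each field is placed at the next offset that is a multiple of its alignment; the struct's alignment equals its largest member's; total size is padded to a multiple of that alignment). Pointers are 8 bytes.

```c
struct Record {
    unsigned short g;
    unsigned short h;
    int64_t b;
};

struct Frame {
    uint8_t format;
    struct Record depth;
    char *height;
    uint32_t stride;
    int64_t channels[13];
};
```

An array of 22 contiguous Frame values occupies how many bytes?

Record: @0: g [2B, align 2] → 2; @2: h [2B, align 2] → 4; +4 pad (align 8); @8: b [8B, align 8] → 16; size 16, align 8
@0: format [1B, align 1] → 1
+7 pad (align 8)
@8: depth [16B, align 8] → 24
@24: height [8B, align 8] → 32
@32: stride [4B, align 4] → 36
+4 pad (align 8)
@40: channels [104B, align 8] → 144
size 144, align 8
array of 22: 22 × 144 = 3168

3168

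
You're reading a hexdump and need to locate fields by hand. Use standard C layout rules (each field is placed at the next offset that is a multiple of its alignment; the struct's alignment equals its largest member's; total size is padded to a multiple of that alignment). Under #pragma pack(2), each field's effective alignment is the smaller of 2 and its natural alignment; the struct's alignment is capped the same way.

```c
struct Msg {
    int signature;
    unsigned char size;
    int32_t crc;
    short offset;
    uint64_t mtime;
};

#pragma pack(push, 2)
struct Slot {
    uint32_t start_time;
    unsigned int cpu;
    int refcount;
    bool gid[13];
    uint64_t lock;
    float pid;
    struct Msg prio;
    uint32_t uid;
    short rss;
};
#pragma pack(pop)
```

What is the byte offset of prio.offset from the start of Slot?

Msg: 0..4  signature  (4B, 4-aligned); 4..5  size  (1B, 1-aligned); 5..8  -- padding (3B); 8..12  crc  (4B, 4-aligned); 12..14  offset  (2B, 2-aligned); 14..16  -- padding (2B); 16..24  mtime  (8B, 8-aligned); sizeof = 24, alignof = 8
0..4  start_time  (4B, 2-aligned)
4..8  cpu  (4B, 2-aligned)
8..12  refcount  (4B, 2-aligned)
12..25  gid  (13B, 1-aligned)
25..26  -- padding (1B)
26..34  lock  (8B, 2-aligned)
34..38  pid  (4B, 2-aligned)
38..62  prio  (24B, 2-aligned)
within Msg: offset at 12
38 + 12 = 50

50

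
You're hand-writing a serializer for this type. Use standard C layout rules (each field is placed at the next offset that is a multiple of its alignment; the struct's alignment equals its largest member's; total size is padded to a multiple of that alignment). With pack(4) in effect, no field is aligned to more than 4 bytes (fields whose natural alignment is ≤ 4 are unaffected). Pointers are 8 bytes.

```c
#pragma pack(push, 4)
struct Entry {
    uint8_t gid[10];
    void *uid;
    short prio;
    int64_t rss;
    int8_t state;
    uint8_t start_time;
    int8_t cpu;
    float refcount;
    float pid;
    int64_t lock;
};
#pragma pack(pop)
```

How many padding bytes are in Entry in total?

@0: gid [10B, align 1] → 10
+2 pad (align 4)
@12: uid [8B, align 4] → 20
@20: prio [2B, align 2] → 22
+2 pad (align 4)
@24: rss [8B, align 4] → 32
@32: state [1B, align 1] → 33
@33: start_time [1B, align 1] → 34
@34: cpu [1B, align 1] → 35
+1 pad (align 4)
@36: refcount [4B, align 4] → 40
@40: pid [4B, align 4] → 44
@44: lock [8B, align 4] → 52
size 52, align 4
data bytes 47, size 52 → padding 5

5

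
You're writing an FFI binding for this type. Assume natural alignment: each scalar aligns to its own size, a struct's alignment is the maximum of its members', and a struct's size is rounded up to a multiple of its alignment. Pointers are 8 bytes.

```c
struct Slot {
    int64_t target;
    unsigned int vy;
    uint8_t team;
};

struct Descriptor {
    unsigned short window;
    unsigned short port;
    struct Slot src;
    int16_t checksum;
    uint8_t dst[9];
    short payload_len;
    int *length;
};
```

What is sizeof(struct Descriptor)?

Slot: target at 0 (size 8, align 8) → ends 8; vy at 8 (size 4, align 4) → ends 12; team at 12 (size 1, align 1) → ends 13; tail pad 3 to reach multiple of 8; total 16 bytes, alignment 8
window at 0 (size 2, align 2) → ends 2
port at 2 (size 2, align 2) → ends 4
pad 4 to align 8 for src
src at 8 (size 16, align 8) → ends 24
checksum at 24 (size 2, align 2) → ends 26
dst at 26 (size 9, align 1) → ends 35
pad 1 to align 2 for payload_len
payload_len at 36 (size 2, align 2) → ends 38
pad 2 to align 8 for length
length at 40 (size 8, align 8) → ends 48
total 48 bytes, alignment 8

48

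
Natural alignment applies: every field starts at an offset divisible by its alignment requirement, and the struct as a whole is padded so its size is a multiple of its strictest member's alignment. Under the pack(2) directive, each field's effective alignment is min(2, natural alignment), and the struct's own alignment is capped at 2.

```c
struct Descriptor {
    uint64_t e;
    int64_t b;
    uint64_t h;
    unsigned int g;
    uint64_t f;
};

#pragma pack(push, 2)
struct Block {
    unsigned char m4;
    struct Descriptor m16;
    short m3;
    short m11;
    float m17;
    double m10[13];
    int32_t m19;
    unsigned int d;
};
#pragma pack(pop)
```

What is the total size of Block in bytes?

Descriptor: e at 0 (size 8, align 8) → ends 8; b at 8 (size 8, align 8) → ends 16; h at 16 (size 8, align 8) → ends 24; g at 24 (size 4, align 4) → ends 28; pad 4 to align 8 for f; f at 32 (size 8, align 8) → ends 40; total 40 bytes, alignment 8
m4 at 0 (size 1, align 1) → ends 1
pad 1 to align 2 for m16
m16 at 2 (size 40, align 2) → ends 42
m3 at 42 (size 2, align 2) → ends 44
m11 at 44 (size 2, align 2) → ends 46
m17 at 46 (size 4, align 2) → ends 50
m10 at 50 (size 104, align 2) → ends 154
m19 at 154 (size 4, align 2) → ends 158
d at 158 (size 4, align 2) → ends 162
total 162 bytes, alignment 2

162 bytes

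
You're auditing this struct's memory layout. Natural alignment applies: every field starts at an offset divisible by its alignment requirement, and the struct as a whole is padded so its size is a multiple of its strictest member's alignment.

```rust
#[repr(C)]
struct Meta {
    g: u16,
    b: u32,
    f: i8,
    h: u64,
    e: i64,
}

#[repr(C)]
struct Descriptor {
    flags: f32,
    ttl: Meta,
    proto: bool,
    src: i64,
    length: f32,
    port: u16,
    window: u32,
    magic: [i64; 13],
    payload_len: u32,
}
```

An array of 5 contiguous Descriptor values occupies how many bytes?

Meta: g at 0 (size 2, align 2) → ends 2; pad 2 to align 4 for b; b at 4 (size 4, align 4) → ends 8; f at 8 (size 1, align 1) → ends 9; pad 7 to align 8 for h; h at 16 (size 8, align 8) → ends 24; e at 24 (size 8, align 8) → ends 32; total 32 bytes, alignment 8
flags at 0 (size 4, align 4) → ends 4
pad 4 to align 8 for ttl
ttl at 8 (size 32, align 8) → ends 40
proto at 40 (size 1, align 1) → ends 41
pad 7 to align 8 for src
src at 48 (size 8, align 8) → ends 56
length at 56 (size 4, align 4) → ends 60
port at 60 (size 2, align 2) → ends 62
pad 2 to align 4 for window
window at 64 (size 4, align 4) → ends 68
pad 4 to align 8 for magic
magic at 72 (size 104, align 8) → ends 176
payload_len at 176 (size 4, align 4) → ends 180
tail pad 4 to reach multiple of 8
total 184 bytes, alignment 8
array of 5: 5 × 184 = 920

920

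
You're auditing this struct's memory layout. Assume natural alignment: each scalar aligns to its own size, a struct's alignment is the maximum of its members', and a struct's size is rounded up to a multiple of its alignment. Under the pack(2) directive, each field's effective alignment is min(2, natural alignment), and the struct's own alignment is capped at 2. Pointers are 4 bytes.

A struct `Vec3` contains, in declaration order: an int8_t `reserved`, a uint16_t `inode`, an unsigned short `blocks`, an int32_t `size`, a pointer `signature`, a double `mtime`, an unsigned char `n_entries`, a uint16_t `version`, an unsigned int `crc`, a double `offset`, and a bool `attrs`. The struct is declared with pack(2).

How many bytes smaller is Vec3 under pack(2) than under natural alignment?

natural layout:
  0..1  reserved  (1B, 1-aligned)
  1..2  -- padding (1B)
  2..4  inode  (2B, 2-aligned)
  4..6  blocks  (2B, 2-aligned)
  6..8  -- padding (2B)
  8..12  size  (4B, 4-aligned)
  12..16  signature  (4B, 4-aligned)
  16..24  mtime  (8B, 8-aligned)
  24..25  n_entries  (1B, 1-aligned)
  25..26  -- padding (1B)
  26..28  version  (2B, 2-aligned)
  28..32  crc  (4B, 4-aligned)
  32..40  offset  (8B, 8-aligned)
  40..41  attrs  (1B, 1-aligned)
  41..48  -- tail padding (7B)
  sizeof = 48, alignof = 8
packed(2) layout:
  0..1  reserved  (1B, 1-aligned)
  1..2  -- padding (1B)
  2..4  inode  (2B, 2-aligned)
  4..6  blocks  (2B, 2-aligned)
  6..10  size  (4B, 2-aligned)
  10..14  signature  (4B, 2-aligned)
  14..22  mtime  (8B, 2-aligned)
  22..23  n_entries  (1B, 1-aligned)
  23..24  -- padding (1B)
  24..26  version  (2B, 2-aligned)
  26..30  crc  (4B, 2-aligned)
  30..38  offset  (8B, 2-aligned)
  38..39  attrs  (1B, 1-aligned)
  39..40  -- tail padding (1B)
  sizeof = 40, alignof = 2
48 − 40 = 8

8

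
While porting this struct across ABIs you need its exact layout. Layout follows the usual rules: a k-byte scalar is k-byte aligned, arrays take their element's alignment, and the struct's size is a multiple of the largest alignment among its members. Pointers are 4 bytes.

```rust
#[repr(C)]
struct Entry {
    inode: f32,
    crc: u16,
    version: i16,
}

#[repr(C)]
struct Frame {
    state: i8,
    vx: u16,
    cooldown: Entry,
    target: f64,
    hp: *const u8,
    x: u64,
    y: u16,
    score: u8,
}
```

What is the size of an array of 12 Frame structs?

576

Entry: inode at 0 (size 4, align 4) → ends 4; crc at 4 (size 2, align 2) → ends 6; version at 6 (size 2, align 2) → ends 8; total 8 bytes, alignment 4
state at 0 (size 1, align 1) → ends 1
pad 1 to align 2 for vx
vx at 2 (size 2, align 2) → ends 4
cooldown at 4 (size 8, align 4) → ends 12
pad 4 to align 8 for target
target at 16 (size 8, align 8) → ends 24
hp at 24 (size 4, align 4) → ends 28
pad 4 to align 8 for x
x at 32 (size 8, align 8) → ends 40
y at 40 (size 2, align 2) → ends 42
score at 42 (size 1, align 1) → ends 43
tail pad 5 to reach multiple of 8
total 48 bytes, alignment 8
array of 12: 12 × 48 = 576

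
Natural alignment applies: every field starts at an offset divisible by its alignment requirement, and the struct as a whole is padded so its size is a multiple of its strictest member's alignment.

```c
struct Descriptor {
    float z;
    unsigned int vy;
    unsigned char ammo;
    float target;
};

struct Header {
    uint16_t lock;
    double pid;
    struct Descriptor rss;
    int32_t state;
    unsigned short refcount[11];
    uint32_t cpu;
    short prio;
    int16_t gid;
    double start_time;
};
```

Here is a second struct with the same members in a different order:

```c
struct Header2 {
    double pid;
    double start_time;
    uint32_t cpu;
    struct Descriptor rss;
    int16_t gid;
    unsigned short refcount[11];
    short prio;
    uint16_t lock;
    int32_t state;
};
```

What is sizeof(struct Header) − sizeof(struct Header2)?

Descriptor: z at 0 (size 4, align 4) → ends 4; vy at 4 (size 4, align 4) → ends 8; ammo at 8 (size 1, align 1) → ends 9; pad 3 to align 4 for target; target at 12 (size 4, align 4) → ends 16; total 16 bytes, alignment 4
lock at 0 (size 2, align 2) → ends 2
pad 6 to align 8 for pid
pid at 8 (size 8, align 8) → ends 16
rss at 16 (size 16, align 4) → ends 32
state at 32 (size 4, align 4) → ends 36
refcount at 36 (size 22, align 2) → ends 58
pad 2 to align 4 for cpu
cpu at 60 (size 4, align 4) → ends 64
prio at 64 (size 2, align 2) → ends 66
gid at 66 (size 2, align 2) → ends 68
pad 4 to align 8 for start_time
start_time at 72 (size 8, align 8) → ends 80
total 80 bytes, alignment 8
— Header2 —
pid at 0 (size 8, align 8) → ends 8
start_time at 8 (size 8, align 8) → ends 16
cpu at 16 (size 4, align 4) → ends 20
rss at 20 (size 16, align 4) → ends 36
gid at 36 (size 2, align 2) → ends 38
refcount at 38 (size 22, align 2) → ends 60
prio at 60 (size 2, align 2) → ends 62
lock at 62 (size 2, align 2) → ends 64
state at 64 (size 4, align 4) → ends 68
tail pad 4 to reach multiple of 8
total 72 bytes, alignment 8
80 − 72 = 8

8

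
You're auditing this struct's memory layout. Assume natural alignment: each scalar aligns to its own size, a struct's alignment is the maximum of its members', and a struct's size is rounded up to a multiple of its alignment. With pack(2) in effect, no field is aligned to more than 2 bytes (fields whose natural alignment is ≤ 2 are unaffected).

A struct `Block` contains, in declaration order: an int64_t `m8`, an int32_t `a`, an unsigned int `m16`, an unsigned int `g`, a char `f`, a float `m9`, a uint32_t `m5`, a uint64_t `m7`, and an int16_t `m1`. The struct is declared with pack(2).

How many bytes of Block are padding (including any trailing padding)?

m8 at 0 (size 8, align 2) → ends 8
a at 8 (size 4, align 2) → ends 12
m16 at 12 (size 4, align 2) → ends 16
g at 16 (size 4, align 2) → ends 20
f at 20 (size 1, align 1) → ends 21
pad 1 to align 2 for m9
m9 at 22 (size 4, align 2) → ends 26
m5 at 26 (size 4, align 2) → ends 30
m7 at 30 (size 8, align 2) → ends 38
m1 at 38 (size 2, align 2) → ends 40
total 40 bytes, alignment 2
data bytes 39, size 40 → padding 1

1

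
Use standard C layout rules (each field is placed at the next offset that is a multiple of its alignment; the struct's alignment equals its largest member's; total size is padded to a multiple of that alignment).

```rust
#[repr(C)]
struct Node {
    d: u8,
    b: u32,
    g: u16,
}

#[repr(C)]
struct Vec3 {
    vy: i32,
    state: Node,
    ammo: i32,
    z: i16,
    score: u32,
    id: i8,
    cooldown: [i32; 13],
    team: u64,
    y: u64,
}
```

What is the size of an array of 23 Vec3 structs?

Node: 0..1  d  (1B, 1-aligned); 1..4  -- padding (3B); 4..8  b  (4B, 4-aligned); 8..10  g  (2B, 2-aligned); 10..12  -- tail padding (2B); sizeof = 12, alignof = 4
0..4  vy  (4B, 4-aligned)
4..16  state  (12B, 4-aligned)
16..20  ammo  (4B, 4-aligned)
20..22  z  (2B, 2-aligned)
22..24  -- padding (2B)
24..28  score  (4B, 4-aligned)
28..29  id  (1B, 1-aligned)
29..32  -- padding (3B)
32..84  cooldown  (52B, 4-aligned)
84..88  -- padding (4B)
88..96  team  (8B, 8-aligned)
96..104  y  (8B, 8-aligned)
sizeof = 104, alignof = 8
array of 23: 23 × 104 = 2392

2392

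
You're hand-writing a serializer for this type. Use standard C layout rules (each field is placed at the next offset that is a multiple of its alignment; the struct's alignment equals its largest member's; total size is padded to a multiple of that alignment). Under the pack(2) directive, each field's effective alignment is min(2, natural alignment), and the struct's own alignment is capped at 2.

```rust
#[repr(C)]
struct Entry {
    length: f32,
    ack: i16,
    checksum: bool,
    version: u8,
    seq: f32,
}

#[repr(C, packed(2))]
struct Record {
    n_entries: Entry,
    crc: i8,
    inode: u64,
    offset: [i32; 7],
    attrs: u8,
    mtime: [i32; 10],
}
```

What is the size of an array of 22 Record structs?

2024

Entry: 0..4  length  (4B, 4-aligned); 4..6  ack  (2B, 2-aligned); 6..7  checksum  (1B, 1-aligned); 7..8  version  (1B, 1-aligned); 8..12  seq  (4B, 4-aligned); sizeof = 12, alignof = 4
0..12  n_entries  (12B, 2-aligned)
12..13  crc  (1B, 1-aligned)
13..14  -- padding (1B)
14..22  inode  (8B, 2-aligned)
22..50  offset  (28B, 2-aligned)
50..51  attrs  (1B, 1-aligned)
51..52  -- padding (1B)
52..92  mtime  (40B, 2-aligned)
sizeof = 92, alignof = 2
array of 22: 22 × 92 = 2024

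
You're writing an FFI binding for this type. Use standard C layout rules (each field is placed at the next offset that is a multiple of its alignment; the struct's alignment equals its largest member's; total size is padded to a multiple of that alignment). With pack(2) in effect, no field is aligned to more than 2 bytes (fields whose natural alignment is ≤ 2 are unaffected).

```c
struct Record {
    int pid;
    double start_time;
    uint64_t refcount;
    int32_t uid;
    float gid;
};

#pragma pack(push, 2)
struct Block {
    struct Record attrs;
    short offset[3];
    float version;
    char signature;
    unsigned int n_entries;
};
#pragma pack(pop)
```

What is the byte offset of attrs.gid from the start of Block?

28

Record: @0: pid [4B, align 4] → 4; +4 pad (align 8); @8: start_time [8B, align 8] → 16; @16: refcount [8B, align 8] → 24; @24: uid [4B, align 4] → 28; @28: gid [4B, align 4] → 32; size 32, align 8
@0: attrs [32B, align 2] → 32
within Record: gid at 28
0 + 28 = 28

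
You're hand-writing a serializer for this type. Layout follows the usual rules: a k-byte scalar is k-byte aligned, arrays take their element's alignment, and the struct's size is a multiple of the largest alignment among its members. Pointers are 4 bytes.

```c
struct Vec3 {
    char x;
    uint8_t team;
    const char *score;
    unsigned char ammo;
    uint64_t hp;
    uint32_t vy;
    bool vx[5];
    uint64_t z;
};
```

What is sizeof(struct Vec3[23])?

@0: x [1B, align 1] → 1
@1: team [1B, align 1] → 2
+2 pad (align 4)
@4: score [4B, align 4] → 8
@8: ammo [1B, align 1] → 9
+7 pad (align 8)
@16: hp [8B, align 8] → 24
@24: vy [4B, align 4] → 28
@28: vx [5B, align 1] → 33
+7 pad (align 8)
@40: z [8B, align 8] → 48
size 48, align 8
array of 23: 23 × 48 = 1104

1104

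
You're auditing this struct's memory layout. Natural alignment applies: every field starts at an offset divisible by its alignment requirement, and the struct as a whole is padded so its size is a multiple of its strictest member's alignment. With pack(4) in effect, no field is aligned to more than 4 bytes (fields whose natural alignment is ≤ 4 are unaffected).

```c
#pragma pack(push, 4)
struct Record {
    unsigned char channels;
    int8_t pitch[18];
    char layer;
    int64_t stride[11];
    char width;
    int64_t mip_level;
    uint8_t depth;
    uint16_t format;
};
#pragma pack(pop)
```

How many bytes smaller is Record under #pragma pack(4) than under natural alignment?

12

natural layout:
  channels at 0 (size 1, align 1) → ends 1
  pitch at 1 (size 18, align 1) → ends 19
  layer at 19 (size 1, align 1) → ends 20
  pad 4 to align 8 for stride
  stride at 24 (size 88, align 8) → ends 112
  width at 112 (size 1, align 1) → ends 113
  pad 7 to align 8 for mip_level
  mip_level at 120 (size 8, align 8) → ends 128
  depth at 128 (size 1, align 1) → ends 129
  pad 1 to align 2 for format
  format at 130 (size 2, align 2) → ends 132
  tail pad 4 to reach multiple of 8
  total 136 bytes, alignment 8
packed(4) layout:
  channels at 0 (size 1, align 1) → ends 1
  pitch at 1 (size 18, align 1) → ends 19
  layer at 19 (size 1, align 1) → ends 20
  stride at 20 (size 88, align 4) → ends 108
  width at 108 (size 1, align 1) → ends 109
  pad 3 to align 4 for mip_level
  mip_level at 112 (size 8, align 4) → ends 120
  depth at 120 (size 1, align 1) → ends 121
  pad 1 to align 2 for format
  format at 122 (size 2, align 2) → ends 124
  total 124 bytes, alignment 4
136 − 124 = 12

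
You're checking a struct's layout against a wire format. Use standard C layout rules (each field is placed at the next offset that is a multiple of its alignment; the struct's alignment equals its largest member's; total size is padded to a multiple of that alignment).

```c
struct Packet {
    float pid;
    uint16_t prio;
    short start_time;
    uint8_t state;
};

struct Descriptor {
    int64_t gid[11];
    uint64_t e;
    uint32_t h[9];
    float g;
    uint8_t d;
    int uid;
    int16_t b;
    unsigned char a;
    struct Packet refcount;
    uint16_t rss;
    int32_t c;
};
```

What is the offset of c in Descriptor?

Packet: @0: pid [4B, align 4] → 4; @4: prio [2B, align 2] → 6; @6: start_time [2B, align 2] → 8; @8: state [1B, align 1] → 9; +3 tail pad (align 4); size 12, align 4
@0: gid [88B, align 8] → 88
@88: e [8B, align 8] → 96
@96: h [36B, align 4] → 132
@132: g [4B, align 4] → 136
@136: d [1B, align 1] → 137
+3 pad (align 4)
@140: uid [4B, align 4] → 144
@144: b [2B, align 2] → 146
@146: a [1B, align 1] → 147
+1 pad (align 4)
@148: refcount [12B, align 4] → 160
@160: rss [2B, align 2] → 162
+2 pad (align 4)
@164: c [4B, align 4] → 168

164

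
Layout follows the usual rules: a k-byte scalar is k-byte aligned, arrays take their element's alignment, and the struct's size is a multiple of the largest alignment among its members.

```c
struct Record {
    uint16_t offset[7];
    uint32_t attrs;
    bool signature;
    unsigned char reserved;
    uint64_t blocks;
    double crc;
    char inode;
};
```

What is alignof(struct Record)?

8

member alignments: offset=2, attrs=4, signature=1, reserved=1, blocks=8, crc=8, inode=1
max = 8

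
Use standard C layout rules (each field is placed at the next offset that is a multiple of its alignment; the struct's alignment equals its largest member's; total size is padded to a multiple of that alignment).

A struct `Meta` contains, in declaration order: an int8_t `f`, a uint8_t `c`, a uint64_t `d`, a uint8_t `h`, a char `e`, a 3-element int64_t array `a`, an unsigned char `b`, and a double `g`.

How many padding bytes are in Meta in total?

0..1  f  (1B, 1-aligned)
1..2  c  (1B, 1-aligned)
2..8  -- padding (6B)
8..16  d  (8B, 8-aligned)
16..17  h  (1B, 1-aligned)
17..18  e  (1B, 1-aligned)
18..24  -- padding (6B)
24..48  a  (24B, 8-aligned)
48..49  b  (1B, 1-aligned)
49..56  -- padding (7B)
56..64  g  (8B, 8-aligned)
sizeof = 64, alignof = 8
data bytes 45, size 64 → padding 19

19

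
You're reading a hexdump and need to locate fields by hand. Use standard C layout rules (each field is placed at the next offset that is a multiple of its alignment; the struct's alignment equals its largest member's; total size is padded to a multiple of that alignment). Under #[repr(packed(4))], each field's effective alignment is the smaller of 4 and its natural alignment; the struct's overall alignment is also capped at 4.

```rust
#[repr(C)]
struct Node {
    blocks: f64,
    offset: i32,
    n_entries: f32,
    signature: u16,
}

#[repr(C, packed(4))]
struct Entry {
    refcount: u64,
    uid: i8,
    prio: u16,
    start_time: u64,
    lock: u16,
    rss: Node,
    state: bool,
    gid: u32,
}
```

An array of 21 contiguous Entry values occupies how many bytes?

Node: @0: blocks [8B, align 8] → 8; @8: offset [4B, align 4] → 12; @12: n_entries [4B, align 4] → 16; @16: signature [2B, align 2] → 18; +6 tail pad (align 8); size 24, align 8
@0: refcount [8B, align 4] → 8
@8: uid [1B, align 1] → 9
+1 pad (align 2)
@10: prio [2B, align 2] → 12
@12: start_time [8B, align 4] → 20
@20: lock [2B, align 2] → 22
+2 pad (align 4)
@24: rss [24B, align 4] → 48
@48: state [1B, align 1] → 49
+3 pad (align 4)
@52: gid [4B, align 4] → 56
size 56, align 4
array of 21: 21 × 56 = 1176

1176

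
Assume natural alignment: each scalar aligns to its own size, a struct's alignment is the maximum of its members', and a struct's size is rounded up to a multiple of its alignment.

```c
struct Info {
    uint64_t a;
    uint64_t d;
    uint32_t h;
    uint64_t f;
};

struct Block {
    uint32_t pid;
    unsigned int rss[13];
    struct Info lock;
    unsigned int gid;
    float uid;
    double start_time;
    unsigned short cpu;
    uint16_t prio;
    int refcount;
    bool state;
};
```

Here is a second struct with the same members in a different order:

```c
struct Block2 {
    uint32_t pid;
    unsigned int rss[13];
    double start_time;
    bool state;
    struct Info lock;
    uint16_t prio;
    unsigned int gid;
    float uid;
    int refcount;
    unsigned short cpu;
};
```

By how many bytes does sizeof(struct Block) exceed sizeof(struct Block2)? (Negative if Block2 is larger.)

Info: 0..8  a  (8B, 8-aligned); 8..16  d  (8B, 8-aligned); 16..20  h  (4B, 4-aligned); 20..24  -- padding (4B); 24..32  f  (8B, 8-aligned); sizeof = 32, alignof = 8
0..4  pid  (4B, 4-aligned)
4..56  rss  (52B, 4-aligned)
56..88  lock  (32B, 8-aligned)
88..92  gid  (4B, 4-aligned)
92..96  uid  (4B, 4-aligned)
96..104  start_time  (8B, 8-aligned)
104..106  cpu  (2B, 2-aligned)
106..108  prio  (2B, 2-aligned)
108..112  refcount  (4B, 4-aligned)
112..113  state  (1B, 1-aligned)
113..120  -- tail padding (7B)
sizeof = 120, alignof = 8
— Block2 —
0..4  pid  (4B, 4-aligned)
4..56  rss  (52B, 4-aligned)
56..64  start_time  (8B, 8-aligned)
64..65  state  (1B, 1-aligned)
65..72  -- padding (7B)
72..104  lock  (32B, 8-aligned)
104..106  prio  (2B, 2-aligned)
106..108  -- padding (2B)
108..112  gid  (4B, 4-aligned)
112..116  uid  (4B, 4-aligned)
116..120  refcount  (4B, 4-aligned)
120..122  cpu  (2B, 2-aligned)
122..128  -- tail padding (6B)
sizeof = 128, alignof = 8
120 − 128 = -8

-8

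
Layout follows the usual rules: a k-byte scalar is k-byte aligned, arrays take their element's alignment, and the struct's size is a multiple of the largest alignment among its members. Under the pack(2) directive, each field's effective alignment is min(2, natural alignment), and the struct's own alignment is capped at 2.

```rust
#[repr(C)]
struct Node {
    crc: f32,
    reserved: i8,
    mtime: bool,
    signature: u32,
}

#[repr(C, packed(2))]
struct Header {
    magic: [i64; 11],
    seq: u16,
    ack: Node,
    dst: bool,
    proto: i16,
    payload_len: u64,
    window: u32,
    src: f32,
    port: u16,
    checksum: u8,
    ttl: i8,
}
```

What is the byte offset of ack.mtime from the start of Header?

95

Node: @0: crc [4B, align 4] → 4; @4: reserved [1B, align 1] → 5; @5: mtime [1B, align 1] → 6; +2 pad (align 4); @8: signature [4B, align 4] → 12; size 12, align 4
@0: magic [88B, align 2] → 88
@88: seq [2B, align 2] → 90
@90: ack [12B, align 2] → 102
within Node: mtime at 5
90 + 5 = 95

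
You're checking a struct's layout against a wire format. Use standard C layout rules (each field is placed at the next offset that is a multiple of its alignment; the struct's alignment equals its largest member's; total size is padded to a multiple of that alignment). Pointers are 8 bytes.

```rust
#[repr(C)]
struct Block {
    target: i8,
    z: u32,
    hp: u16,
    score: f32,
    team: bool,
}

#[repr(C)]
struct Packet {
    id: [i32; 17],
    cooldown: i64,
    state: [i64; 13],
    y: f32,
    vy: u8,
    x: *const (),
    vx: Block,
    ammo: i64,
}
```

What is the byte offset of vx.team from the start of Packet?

Block: 0..1  target  (1B, 1-aligned); 1..4  -- padding (3B); 4..8  z  (4B, 4-aligned); 8..10  hp  (2B, 2-aligned); 10..12  -- padding (2B); 12..16  score  (4B, 4-aligned); 16..17  team  (1B, 1-aligned); 17..20  -- tail padding (3B); sizeof = 20, alignof = 4
0..68  id  (68B, 4-aligned)
68..72  -- padding (4B)
72..80  cooldown  (8B, 8-aligned)
80..184  state  (104B, 8-aligned)
184..188  y  (4B, 4-aligned)
188..189  vy  (1B, 1-aligned)
189..192  -- padding (3B)
192..200  x  (8B, 8-aligned)
200..220  vx  (20B, 4-aligned)
within Block: team at 16
200 + 16 = 216

216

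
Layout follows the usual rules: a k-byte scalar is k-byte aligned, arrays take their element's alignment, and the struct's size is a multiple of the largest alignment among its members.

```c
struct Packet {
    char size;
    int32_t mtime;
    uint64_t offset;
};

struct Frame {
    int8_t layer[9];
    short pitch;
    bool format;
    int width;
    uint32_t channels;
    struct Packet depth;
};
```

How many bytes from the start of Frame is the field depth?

Packet: size at 0 (size 1, align 1) → ends 1; pad 3 to align 4 for mtime; mtime at 4 (size 4, align 4) → ends 8; offset at 8 (size 8, align 8) → ends 16; total 16 bytes, alignment 8
layer at 0 (size 9, align 1) → ends 9
pad 1 to align 2 for pitch
pitch at 10 (size 2, align 2) → ends 12
format at 12 (size 1, align 1) → ends 13
pad 3 to align 4 for width
width at 16 (size 4, align 4) → ends 20
channels at 20 (size 4, align 4) → ends 24
depth at 24 (size 16, align 8) → ends 40

24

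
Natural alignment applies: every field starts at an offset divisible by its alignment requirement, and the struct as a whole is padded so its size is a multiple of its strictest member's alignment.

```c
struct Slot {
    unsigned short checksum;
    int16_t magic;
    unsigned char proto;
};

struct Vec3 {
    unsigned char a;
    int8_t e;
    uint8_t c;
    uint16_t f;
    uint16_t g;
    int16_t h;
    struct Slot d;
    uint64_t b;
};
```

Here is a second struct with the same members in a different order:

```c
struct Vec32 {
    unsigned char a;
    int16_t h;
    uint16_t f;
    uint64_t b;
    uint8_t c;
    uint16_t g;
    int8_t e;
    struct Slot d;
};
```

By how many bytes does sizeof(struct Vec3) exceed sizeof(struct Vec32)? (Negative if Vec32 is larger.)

-8

Slot: 0..2  checksum  (2B, 2-aligned); 2..4  magic  (2B, 2-aligned); 4..5  proto  (1B, 1-aligned); 5..6  -- tail padding (1B); sizeof = 6, alignof = 2
0..1  a  (1B, 1-aligned)
1..2  e  (1B, 1-aligned)
2..3  c  (1B, 1-aligned)
3..4  -- padding (1B)
4..6  f  (2B, 2-aligned)
6..8  g  (2B, 2-aligned)
8..10  h  (2B, 2-aligned)
10..16  d  (6B, 2-aligned)
16..24  b  (8B, 8-aligned)
sizeof = 24, alignof = 8
— Vec32 —
0..1  a  (1B, 1-aligned)
1..2  -- padding (1B)
2..4  h  (2B, 2-aligned)
4..6  f  (2B, 2-aligned)
6..8  -- padding (2B)
8..16  b  (8B, 8-aligned)
16..17  c  (1B, 1-aligned)
17..18  -- padding (1B)
18..20  g  (2B, 2-aligned)
20..21  e  (1B, 1-aligned)
21..22  -- padding (1B)
22..28  d  (6B, 2-aligned)
28..32  -- tail padding (4B)
sizeof = 32, alignof = 8
24 − 32 = -8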